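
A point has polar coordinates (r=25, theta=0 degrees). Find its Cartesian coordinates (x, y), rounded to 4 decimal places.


x = 25 * cos(0) = 25
y = 25 * sin(0) = 0

(25, 0)


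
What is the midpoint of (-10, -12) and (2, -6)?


Midpoint = ((-10+2)/2, (-12+-6)/2) = (-4, -9)

(-4, -9)


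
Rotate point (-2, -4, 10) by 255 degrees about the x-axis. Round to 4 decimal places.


x' = -2
y' = -4*cos(255) - 10*sin(255) = 10.6945
z' = -4*sin(255) + 10*cos(255) = 1.2755

(-2, 10.6945, 1.2755)


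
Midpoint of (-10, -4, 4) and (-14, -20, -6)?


Midpoint = ((-10+-14)/2, (-4+-20)/2, (4+-6)/2) = (-12, -12, -1)

(-12, -12, -1)


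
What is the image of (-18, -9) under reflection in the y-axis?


Reflection across y-axis: (x, y) -> (-x, y)
(-18, -9) -> (18, -9)

(18, -9)


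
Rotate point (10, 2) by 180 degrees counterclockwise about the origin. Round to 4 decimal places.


x' = 10*cos(180) - 2*sin(180) = -10
y' = 10*sin(180) + 2*cos(180) = -2

(-10, -2)


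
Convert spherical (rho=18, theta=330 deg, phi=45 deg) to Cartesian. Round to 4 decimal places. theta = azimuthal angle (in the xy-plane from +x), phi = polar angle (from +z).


x = 18 * sin(45) * cos(330) = 11.0227
y = 18 * sin(45) * sin(330) = -6.364
z = 18 * cos(45) = 12.7279

(11.0227, -6.364, 12.7279)


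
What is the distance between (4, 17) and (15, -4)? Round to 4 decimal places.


d = sqrt((15-4)^2 + (-4-17)^2) = 23.7065

23.7065


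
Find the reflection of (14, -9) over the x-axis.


Reflection across x-axis: (x, y) -> (x, -y)
(14, -9) -> (14, 9)

(14, 9)


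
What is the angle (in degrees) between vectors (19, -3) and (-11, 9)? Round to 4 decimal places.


dot = 19*-11 + -3*9 = -236
|u| = 19.2354, |v| = 14.2127
cos(angle) = -0.8632
angle = 149.6832 degrees

149.6832 degrees


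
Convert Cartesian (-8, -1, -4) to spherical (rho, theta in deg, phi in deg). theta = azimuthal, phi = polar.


rho = sqrt((-8)^2 + (-1)^2 + (-4)^2) = 9
theta = atan2(-1, -8) = 187.125 deg
phi = acos(-4/9) = 116.3878 deg

rho = 9, theta = 187.125 deg, phi = 116.3878 deg


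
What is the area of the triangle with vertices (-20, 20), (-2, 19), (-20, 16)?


Area = |x1(y2-y3) + x2(y3-y1) + x3(y1-y2)| / 2
= |-20*(19-16) + -2*(16-20) + -20*(20-19)| / 2
= 36

36


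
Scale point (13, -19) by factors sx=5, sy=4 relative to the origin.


Scaling: (x*sx, y*sy) = (13*5, -19*4) = (65, -76)

(65, -76)


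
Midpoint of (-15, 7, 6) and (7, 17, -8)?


Midpoint = ((-15+7)/2, (7+17)/2, (6+-8)/2) = (-4, 12, -1)

(-4, 12, -1)


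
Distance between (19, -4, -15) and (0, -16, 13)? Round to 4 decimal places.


d = sqrt((0-19)^2 + (-16--4)^2 + (13--15)^2) = 35.9026

35.9026


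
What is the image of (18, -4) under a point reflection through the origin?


Reflection through origin: (x, y) -> (-x, -y)
(18, -4) -> (-18, 4)

(-18, 4)


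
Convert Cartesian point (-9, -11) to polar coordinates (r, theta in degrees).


r = sqrt((-9)^2 + (-11)^2) = 14.2127
theta = atan2(-11, -9) = 230.7106 degrees

r = 14.2127, theta = 230.7106 degrees


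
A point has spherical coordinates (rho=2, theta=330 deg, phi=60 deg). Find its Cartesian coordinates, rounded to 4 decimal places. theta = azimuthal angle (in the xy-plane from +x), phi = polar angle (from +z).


x = 2 * sin(60) * cos(330) = 1.5
y = 2 * sin(60) * sin(330) = -0.866
z = 2 * cos(60) = 1

(1.5, -0.866, 1)


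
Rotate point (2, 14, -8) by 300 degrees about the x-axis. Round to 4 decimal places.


x' = 2
y' = 14*cos(300) - -8*sin(300) = 0.0718
z' = 14*sin(300) + -8*cos(300) = -16.1244

(2, 0.0718, -16.1244)


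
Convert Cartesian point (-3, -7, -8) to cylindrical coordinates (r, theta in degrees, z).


r = sqrt((-3)^2 + (-7)^2) = 7.6158
theta = atan2(-7, -3) = 246.8014 deg
z = -8

r = 7.6158, theta = 246.8014 deg, z = -8


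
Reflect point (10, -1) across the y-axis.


Reflection across y-axis: (x, y) -> (-x, y)
(10, -1) -> (-10, -1)

(-10, -1)


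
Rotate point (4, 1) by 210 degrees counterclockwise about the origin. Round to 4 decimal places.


x' = 4*cos(210) - 1*sin(210) = -2.9641
y' = 4*sin(210) + 1*cos(210) = -2.866

(-2.9641, -2.866)


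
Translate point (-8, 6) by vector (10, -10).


Translation: (x+dx, y+dy) = (-8+10, 6+-10) = (2, -4)

(2, -4)


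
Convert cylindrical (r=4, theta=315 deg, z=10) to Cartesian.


x = 4 * cos(315) = 2.8284
y = 4 * sin(315) = -2.8284
z = 10

(2.8284, -2.8284, 10)


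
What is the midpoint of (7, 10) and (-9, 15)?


Midpoint = ((7+-9)/2, (10+15)/2) = (-1, 12.5)

(-1, 12.5)


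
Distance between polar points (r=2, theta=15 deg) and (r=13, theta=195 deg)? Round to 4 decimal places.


d = sqrt(r1^2 + r2^2 - 2*r1*r2*cos(t2-t1))
d = sqrt(2^2 + 13^2 - 2*2*13*cos(195-15)) = 15

15


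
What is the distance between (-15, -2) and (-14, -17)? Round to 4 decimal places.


d = sqrt((-14--15)^2 + (-17--2)^2) = 15.0333

15.0333


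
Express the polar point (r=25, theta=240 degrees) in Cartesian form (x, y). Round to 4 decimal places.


x = 25 * cos(240) = -12.5
y = 25 * sin(240) = -21.6506

(-12.5, -21.6506)


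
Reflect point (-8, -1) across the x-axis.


Reflection across x-axis: (x, y) -> (x, -y)
(-8, -1) -> (-8, 1)

(-8, 1)


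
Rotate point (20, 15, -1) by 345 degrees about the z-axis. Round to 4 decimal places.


x' = 20*cos(345) - 15*sin(345) = 23.2008
y' = 20*sin(345) + 15*cos(345) = 9.3125
z' = -1

(23.2008, 9.3125, -1)


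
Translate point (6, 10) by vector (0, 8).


Translation: (x+dx, y+dy) = (6+0, 10+8) = (6, 18)

(6, 18)


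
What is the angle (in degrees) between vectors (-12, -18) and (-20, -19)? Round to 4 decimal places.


dot = -12*-20 + -18*-19 = 582
|u| = 21.6333, |v| = 27.5862
cos(angle) = 0.9752
angle = 12.7787 degrees

12.7787 degrees


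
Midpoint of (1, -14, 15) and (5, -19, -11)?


Midpoint = ((1+5)/2, (-14+-19)/2, (15+-11)/2) = (3, -16.5, 2)

(3, -16.5, 2)


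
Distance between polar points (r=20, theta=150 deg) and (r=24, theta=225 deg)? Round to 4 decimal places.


d = sqrt(r1^2 + r2^2 - 2*r1*r2*cos(t2-t1))
d = sqrt(20^2 + 24^2 - 2*20*24*cos(225-150)) = 26.9728

26.9728


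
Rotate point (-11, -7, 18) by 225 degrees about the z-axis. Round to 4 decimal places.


x' = -11*cos(225) - -7*sin(225) = 2.8284
y' = -11*sin(225) + -7*cos(225) = 12.7279
z' = 18

(2.8284, 12.7279, 18)


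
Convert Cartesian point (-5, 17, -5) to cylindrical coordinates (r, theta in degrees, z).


r = sqrt((-5)^2 + 17^2) = 17.72
theta = atan2(17, -5) = 106.3895 deg
z = -5

r = 17.72, theta = 106.3895 deg, z = -5


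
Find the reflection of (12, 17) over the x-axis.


Reflection across x-axis: (x, y) -> (x, -y)
(12, 17) -> (12, -17)

(12, -17)


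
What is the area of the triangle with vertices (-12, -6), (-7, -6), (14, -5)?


Area = |x1(y2-y3) + x2(y3-y1) + x3(y1-y2)| / 2
= |-12*(-6--5) + -7*(-5--6) + 14*(-6--6)| / 2
= 2.5

2.5


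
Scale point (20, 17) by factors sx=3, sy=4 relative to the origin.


Scaling: (x*sx, y*sy) = (20*3, 17*4) = (60, 68)

(60, 68)


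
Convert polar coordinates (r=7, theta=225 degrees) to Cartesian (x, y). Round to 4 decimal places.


x = 7 * cos(225) = -4.9497
y = 7 * sin(225) = -4.9497

(-4.9497, -4.9497)


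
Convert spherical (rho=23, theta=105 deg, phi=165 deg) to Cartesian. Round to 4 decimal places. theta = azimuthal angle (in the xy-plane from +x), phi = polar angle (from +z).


x = 23 * sin(165) * cos(105) = -1.5407
y = 23 * sin(165) * sin(105) = 5.75
z = 23 * cos(165) = -22.2163

(-1.5407, 5.75, -22.2163)


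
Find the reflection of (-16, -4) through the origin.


Reflection through origin: (x, y) -> (-x, -y)
(-16, -4) -> (16, 4)

(16, 4)


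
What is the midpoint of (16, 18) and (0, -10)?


Midpoint = ((16+0)/2, (18+-10)/2) = (8, 4)

(8, 4)


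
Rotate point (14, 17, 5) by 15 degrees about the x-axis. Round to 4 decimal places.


x' = 14
y' = 17*cos(15) - 5*sin(15) = 15.1266
z' = 17*sin(15) + 5*cos(15) = 9.2296

(14, 15.1266, 9.2296)


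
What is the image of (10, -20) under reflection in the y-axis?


Reflection across y-axis: (x, y) -> (-x, y)
(10, -20) -> (-10, -20)

(-10, -20)


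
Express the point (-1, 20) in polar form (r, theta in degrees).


r = sqrt((-1)^2 + 20^2) = 20.025
theta = atan2(20, -1) = 92.8624 degrees

r = 20.025, theta = 92.8624 degrees


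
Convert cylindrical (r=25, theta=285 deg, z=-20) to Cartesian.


x = 25 * cos(285) = 6.4705
y = 25 * sin(285) = -24.1481
z = -20

(6.4705, -24.1481, -20)


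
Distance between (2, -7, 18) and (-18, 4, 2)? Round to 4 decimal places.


d = sqrt((-18-2)^2 + (4--7)^2 + (2-18)^2) = 27.8747

27.8747


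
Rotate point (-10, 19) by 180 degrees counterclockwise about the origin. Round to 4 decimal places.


x' = -10*cos(180) - 19*sin(180) = 10
y' = -10*sin(180) + 19*cos(180) = -19

(10, -19)


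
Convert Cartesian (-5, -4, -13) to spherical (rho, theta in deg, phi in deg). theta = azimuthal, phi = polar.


rho = sqrt((-5)^2 + (-4)^2 + (-13)^2) = 14.4914
theta = atan2(-4, -5) = 218.6598 deg
phi = acos(-13/14.4914) = 153.7775 deg

rho = 14.4914, theta = 218.6598 deg, phi = 153.7775 deg


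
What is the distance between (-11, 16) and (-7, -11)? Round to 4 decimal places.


d = sqrt((-7--11)^2 + (-11-16)^2) = 27.2947

27.2947


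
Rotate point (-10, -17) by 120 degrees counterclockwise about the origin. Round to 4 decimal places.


x' = -10*cos(120) - -17*sin(120) = 19.7224
y' = -10*sin(120) + -17*cos(120) = -0.1603

(19.7224, -0.1603)


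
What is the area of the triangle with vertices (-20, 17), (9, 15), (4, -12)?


Area = |x1(y2-y3) + x2(y3-y1) + x3(y1-y2)| / 2
= |-20*(15--12) + 9*(-12-17) + 4*(17-15)| / 2
= 396.5

396.5


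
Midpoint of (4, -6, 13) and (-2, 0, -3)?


Midpoint = ((4+-2)/2, (-6+0)/2, (13+-3)/2) = (1, -3, 5)

(1, -3, 5)


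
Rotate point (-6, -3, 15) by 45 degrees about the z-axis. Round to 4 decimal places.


x' = -6*cos(45) - -3*sin(45) = -2.1213
y' = -6*sin(45) + -3*cos(45) = -6.364
z' = 15

(-2.1213, -6.364, 15)


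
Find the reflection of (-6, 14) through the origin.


Reflection through origin: (x, y) -> (-x, -y)
(-6, 14) -> (6, -14)

(6, -14)


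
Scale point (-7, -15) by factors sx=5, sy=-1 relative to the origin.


Scaling: (x*sx, y*sy) = (-7*5, -15*-1) = (-35, 15)

(-35, 15)


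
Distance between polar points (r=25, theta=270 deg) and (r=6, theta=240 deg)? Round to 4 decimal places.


d = sqrt(r1^2 + r2^2 - 2*r1*r2*cos(t2-t1))
d = sqrt(25^2 + 6^2 - 2*25*6*cos(240-270)) = 20.0298

20.0298


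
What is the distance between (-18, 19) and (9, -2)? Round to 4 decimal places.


d = sqrt((9--18)^2 + (-2-19)^2) = 34.2053

34.2053


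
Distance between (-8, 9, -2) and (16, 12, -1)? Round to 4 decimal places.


d = sqrt((16--8)^2 + (12-9)^2 + (-1--2)^2) = 24.2074

24.2074


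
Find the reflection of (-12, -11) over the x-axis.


Reflection across x-axis: (x, y) -> (x, -y)
(-12, -11) -> (-12, 11)

(-12, 11)


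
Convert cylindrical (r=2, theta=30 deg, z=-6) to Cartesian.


x = 2 * cos(30) = 1.7321
y = 2 * sin(30) = 1
z = -6

(1.7321, 1, -6)


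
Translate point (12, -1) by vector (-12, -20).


Translation: (x+dx, y+dy) = (12+-12, -1+-20) = (0, -21)

(0, -21)


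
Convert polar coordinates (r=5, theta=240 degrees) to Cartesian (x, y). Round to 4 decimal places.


x = 5 * cos(240) = -2.5
y = 5 * sin(240) = -4.3301

(-2.5, -4.3301)


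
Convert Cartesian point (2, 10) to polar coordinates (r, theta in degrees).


r = sqrt(2^2 + 10^2) = 10.198
theta = atan2(10, 2) = 78.6901 degrees

r = 10.198, theta = 78.6901 degrees


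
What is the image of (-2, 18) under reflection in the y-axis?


Reflection across y-axis: (x, y) -> (-x, y)
(-2, 18) -> (2, 18)

(2, 18)


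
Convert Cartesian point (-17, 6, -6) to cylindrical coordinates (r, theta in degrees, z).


r = sqrt((-17)^2 + 6^2) = 18.0278
theta = atan2(6, -17) = 160.56 deg
z = -6

r = 18.0278, theta = 160.56 deg, z = -6


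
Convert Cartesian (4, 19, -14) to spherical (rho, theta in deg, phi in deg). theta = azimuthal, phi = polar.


rho = sqrt(4^2 + 19^2 + (-14)^2) = 23.9374
theta = atan2(19, 4) = 78.1113 deg
phi = acos(-14/23.9374) = 125.793 deg

rho = 23.9374, theta = 78.1113 deg, phi = 125.793 deg


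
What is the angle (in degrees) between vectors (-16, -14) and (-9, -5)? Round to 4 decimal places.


dot = -16*-9 + -14*-5 = 214
|u| = 21.2603, |v| = 10.2956
cos(angle) = 0.9777
angle = 12.1313 degrees

12.1313 degrees


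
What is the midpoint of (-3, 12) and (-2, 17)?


Midpoint = ((-3+-2)/2, (12+17)/2) = (-2.5, 14.5)

(-2.5, 14.5)


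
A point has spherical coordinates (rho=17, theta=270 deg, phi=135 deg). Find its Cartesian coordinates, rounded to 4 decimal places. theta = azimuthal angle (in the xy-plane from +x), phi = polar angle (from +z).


x = 17 * sin(135) * cos(270) = 0
y = 17 * sin(135) * sin(270) = -12.0208
z = 17 * cos(135) = -12.0208

(0, -12.0208, -12.0208)


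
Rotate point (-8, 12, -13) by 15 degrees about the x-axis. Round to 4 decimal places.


x' = -8
y' = 12*cos(15) - -13*sin(15) = 14.9558
z' = 12*sin(15) + -13*cos(15) = -9.4512

(-8, 14.9558, -9.4512)


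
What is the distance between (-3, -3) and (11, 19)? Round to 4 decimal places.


d = sqrt((11--3)^2 + (19--3)^2) = 26.0768

26.0768


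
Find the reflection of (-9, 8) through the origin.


Reflection through origin: (x, y) -> (-x, -y)
(-9, 8) -> (9, -8)

(9, -8)


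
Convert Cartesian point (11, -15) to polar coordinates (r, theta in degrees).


r = sqrt(11^2 + (-15)^2) = 18.6011
theta = atan2(-15, 11) = 306.2538 degrees

r = 18.6011, theta = 306.2538 degrees


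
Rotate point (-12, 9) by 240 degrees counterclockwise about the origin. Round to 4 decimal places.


x' = -12*cos(240) - 9*sin(240) = 13.7942
y' = -12*sin(240) + 9*cos(240) = 5.8923

(13.7942, 5.8923)


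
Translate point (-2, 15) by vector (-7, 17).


Translation: (x+dx, y+dy) = (-2+-7, 15+17) = (-9, 32)

(-9, 32)


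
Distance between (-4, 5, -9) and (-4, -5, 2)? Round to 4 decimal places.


d = sqrt((-4--4)^2 + (-5-5)^2 + (2--9)^2) = 14.8661

14.8661


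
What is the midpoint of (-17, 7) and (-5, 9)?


Midpoint = ((-17+-5)/2, (7+9)/2) = (-11, 8)

(-11, 8)


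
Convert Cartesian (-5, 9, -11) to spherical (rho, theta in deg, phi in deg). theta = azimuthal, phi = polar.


rho = sqrt((-5)^2 + 9^2 + (-11)^2) = 15.0665
theta = atan2(9, -5) = 119.0546 deg
phi = acos(-11/15.0665) = 136.8944 deg

rho = 15.0665, theta = 119.0546 deg, phi = 136.8944 deg


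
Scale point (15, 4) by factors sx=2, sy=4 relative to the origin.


Scaling: (x*sx, y*sy) = (15*2, 4*4) = (30, 16)

(30, 16)


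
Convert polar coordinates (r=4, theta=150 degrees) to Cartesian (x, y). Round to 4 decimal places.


x = 4 * cos(150) = -3.4641
y = 4 * sin(150) = 2

(-3.4641, 2)


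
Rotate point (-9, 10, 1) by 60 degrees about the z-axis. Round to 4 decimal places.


x' = -9*cos(60) - 10*sin(60) = -13.1603
y' = -9*sin(60) + 10*cos(60) = -2.7942
z' = 1

(-13.1603, -2.7942, 1)


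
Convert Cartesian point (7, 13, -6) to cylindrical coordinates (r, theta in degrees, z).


r = sqrt(7^2 + 13^2) = 14.7648
theta = atan2(13, 7) = 61.6992 deg
z = -6

r = 14.7648, theta = 61.6992 deg, z = -6


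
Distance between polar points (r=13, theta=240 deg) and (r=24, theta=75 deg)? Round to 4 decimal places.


d = sqrt(r1^2 + r2^2 - 2*r1*r2*cos(t2-t1))
d = sqrt(13^2 + 24^2 - 2*13*24*cos(75-240)) = 36.7115

36.7115


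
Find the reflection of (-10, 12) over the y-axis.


Reflection across y-axis: (x, y) -> (-x, y)
(-10, 12) -> (10, 12)

(10, 12)


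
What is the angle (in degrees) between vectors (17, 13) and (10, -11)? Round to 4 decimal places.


dot = 17*10 + 13*-11 = 27
|u| = 21.4009, |v| = 14.8661
cos(angle) = 0.0849
angle = 85.1317 degrees

85.1317 degrees


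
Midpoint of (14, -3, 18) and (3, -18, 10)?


Midpoint = ((14+3)/2, (-3+-18)/2, (18+10)/2) = (8.5, -10.5, 14)

(8.5, -10.5, 14)


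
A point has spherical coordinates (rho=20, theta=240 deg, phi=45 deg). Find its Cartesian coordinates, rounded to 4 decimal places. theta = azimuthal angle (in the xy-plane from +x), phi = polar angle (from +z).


x = 20 * sin(45) * cos(240) = -7.0711
y = 20 * sin(45) * sin(240) = -12.2474
z = 20 * cos(45) = 14.1421

(-7.0711, -12.2474, 14.1421)


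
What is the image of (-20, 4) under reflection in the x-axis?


Reflection across x-axis: (x, y) -> (x, -y)
(-20, 4) -> (-20, -4)

(-20, -4)


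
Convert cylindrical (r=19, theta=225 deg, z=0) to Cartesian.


x = 19 * cos(225) = -13.435
y = 19 * sin(225) = -13.435
z = 0

(-13.435, -13.435, 0)


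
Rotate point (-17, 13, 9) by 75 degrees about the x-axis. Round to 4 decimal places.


x' = -17
y' = 13*cos(75) - 9*sin(75) = -5.3287
z' = 13*sin(75) + 9*cos(75) = 14.8864

(-17, -5.3287, 14.8864)


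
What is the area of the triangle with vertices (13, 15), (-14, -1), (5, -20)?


Area = |x1(y2-y3) + x2(y3-y1) + x3(y1-y2)| / 2
= |13*(-1--20) + -14*(-20-15) + 5*(15--1)| / 2
= 408.5

408.5


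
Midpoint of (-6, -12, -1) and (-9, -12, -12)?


Midpoint = ((-6+-9)/2, (-12+-12)/2, (-1+-12)/2) = (-7.5, -12, -6.5)

(-7.5, -12, -6.5)


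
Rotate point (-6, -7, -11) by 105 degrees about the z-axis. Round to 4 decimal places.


x' = -6*cos(105) - -7*sin(105) = 8.3144
y' = -6*sin(105) + -7*cos(105) = -3.9838
z' = -11

(8.3144, -3.9838, -11)


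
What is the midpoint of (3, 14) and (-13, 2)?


Midpoint = ((3+-13)/2, (14+2)/2) = (-5, 8)

(-5, 8)


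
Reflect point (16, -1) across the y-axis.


Reflection across y-axis: (x, y) -> (-x, y)
(16, -1) -> (-16, -1)

(-16, -1)


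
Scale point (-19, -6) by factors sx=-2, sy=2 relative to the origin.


Scaling: (x*sx, y*sy) = (-19*-2, -6*2) = (38, -12)

(38, -12)


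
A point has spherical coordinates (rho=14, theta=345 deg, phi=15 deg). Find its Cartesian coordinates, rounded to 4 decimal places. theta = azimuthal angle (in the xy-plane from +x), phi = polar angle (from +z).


x = 14 * sin(15) * cos(345) = 3.5
y = 14 * sin(15) * sin(345) = -0.9378
z = 14 * cos(15) = 13.523

(3.5, -0.9378, 13.523)


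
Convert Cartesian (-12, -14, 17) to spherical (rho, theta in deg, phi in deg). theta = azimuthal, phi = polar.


rho = sqrt((-12)^2 + (-14)^2 + 17^2) = 25.0799
theta = atan2(-14, -12) = 229.3987 deg
phi = acos(17/25.0799) = 47.3254 deg

rho = 25.0799, theta = 229.3987 deg, phi = 47.3254 deg


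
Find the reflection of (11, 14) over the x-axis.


Reflection across x-axis: (x, y) -> (x, -y)
(11, 14) -> (11, -14)

(11, -14)


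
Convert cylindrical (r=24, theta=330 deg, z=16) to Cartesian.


x = 24 * cos(330) = 20.7846
y = 24 * sin(330) = -12
z = 16

(20.7846, -12, 16)


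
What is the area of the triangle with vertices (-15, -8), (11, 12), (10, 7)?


Area = |x1(y2-y3) + x2(y3-y1) + x3(y1-y2)| / 2
= |-15*(12-7) + 11*(7--8) + 10*(-8-12)| / 2
= 55

55


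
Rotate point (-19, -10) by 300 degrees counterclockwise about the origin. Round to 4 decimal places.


x' = -19*cos(300) - -10*sin(300) = -18.1603
y' = -19*sin(300) + -10*cos(300) = 11.4545

(-18.1603, 11.4545)


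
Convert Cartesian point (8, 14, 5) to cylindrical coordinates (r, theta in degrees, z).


r = sqrt(8^2 + 14^2) = 16.1245
theta = atan2(14, 8) = 60.2551 deg
z = 5

r = 16.1245, theta = 60.2551 deg, z = 5


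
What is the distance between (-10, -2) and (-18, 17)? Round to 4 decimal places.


d = sqrt((-18--10)^2 + (17--2)^2) = 20.6155

20.6155


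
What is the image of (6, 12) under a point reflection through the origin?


Reflection through origin: (x, y) -> (-x, -y)
(6, 12) -> (-6, -12)

(-6, -12)


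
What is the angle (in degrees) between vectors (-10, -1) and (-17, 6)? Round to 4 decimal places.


dot = -10*-17 + -1*6 = 164
|u| = 10.0499, |v| = 18.0278
cos(angle) = 0.9052
angle = 25.1506 degrees

25.1506 degrees


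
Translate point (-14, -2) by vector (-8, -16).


Translation: (x+dx, y+dy) = (-14+-8, -2+-16) = (-22, -18)

(-22, -18)


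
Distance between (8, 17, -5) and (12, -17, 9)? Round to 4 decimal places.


d = sqrt((12-8)^2 + (-17-17)^2 + (9--5)^2) = 36.9865

36.9865


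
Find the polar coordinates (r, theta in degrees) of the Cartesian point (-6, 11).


r = sqrt((-6)^2 + 11^2) = 12.53
theta = atan2(11, -6) = 118.6105 degrees

r = 12.53, theta = 118.6105 degrees


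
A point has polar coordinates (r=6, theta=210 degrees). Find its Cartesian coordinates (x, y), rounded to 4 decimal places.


x = 6 * cos(210) = -5.1962
y = 6 * sin(210) = -3

(-5.1962, -3)


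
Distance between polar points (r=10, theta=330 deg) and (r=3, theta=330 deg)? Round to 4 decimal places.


d = sqrt(r1^2 + r2^2 - 2*r1*r2*cos(t2-t1))
d = sqrt(10^2 + 3^2 - 2*10*3*cos(330-330)) = 7

7


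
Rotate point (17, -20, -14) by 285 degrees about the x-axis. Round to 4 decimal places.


x' = 17
y' = -20*cos(285) - -14*sin(285) = -18.6993
z' = -20*sin(285) + -14*cos(285) = 15.695

(17, -18.6993, 15.695)


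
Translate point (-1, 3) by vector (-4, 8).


Translation: (x+dx, y+dy) = (-1+-4, 3+8) = (-5, 11)

(-5, 11)


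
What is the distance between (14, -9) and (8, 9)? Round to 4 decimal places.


d = sqrt((8-14)^2 + (9--9)^2) = 18.9737

18.9737


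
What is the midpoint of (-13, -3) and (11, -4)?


Midpoint = ((-13+11)/2, (-3+-4)/2) = (-1, -3.5)

(-1, -3.5)


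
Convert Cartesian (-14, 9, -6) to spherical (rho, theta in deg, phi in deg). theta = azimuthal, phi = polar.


rho = sqrt((-14)^2 + 9^2 + (-6)^2) = 17.6918
theta = atan2(9, -14) = 147.2648 deg
phi = acos(-6/17.6918) = 109.8245 deg

rho = 17.6918, theta = 147.2648 deg, phi = 109.8245 deg


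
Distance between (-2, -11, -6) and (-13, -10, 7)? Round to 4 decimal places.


d = sqrt((-13--2)^2 + (-10--11)^2 + (7--6)^2) = 17.0587

17.0587


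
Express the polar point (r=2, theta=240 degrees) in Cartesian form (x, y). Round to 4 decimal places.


x = 2 * cos(240) = -1
y = 2 * sin(240) = -1.7321

(-1, -1.7321)


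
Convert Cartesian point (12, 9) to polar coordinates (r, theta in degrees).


r = sqrt(12^2 + 9^2) = 15
theta = atan2(9, 12) = 36.8699 degrees

r = 15, theta = 36.8699 degrees


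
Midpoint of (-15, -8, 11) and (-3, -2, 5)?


Midpoint = ((-15+-3)/2, (-8+-2)/2, (11+5)/2) = (-9, -5, 8)

(-9, -5, 8)


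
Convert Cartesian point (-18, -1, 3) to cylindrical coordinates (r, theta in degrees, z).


r = sqrt((-18)^2 + (-1)^2) = 18.0278
theta = atan2(-1, -18) = 183.1798 deg
z = 3

r = 18.0278, theta = 183.1798 deg, z = 3


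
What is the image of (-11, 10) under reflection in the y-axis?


Reflection across y-axis: (x, y) -> (-x, y)
(-11, 10) -> (11, 10)

(11, 10)


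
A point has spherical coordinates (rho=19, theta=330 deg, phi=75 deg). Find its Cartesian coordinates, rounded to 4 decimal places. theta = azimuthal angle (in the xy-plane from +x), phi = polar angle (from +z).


x = 19 * sin(75) * cos(330) = 15.8938
y = 19 * sin(75) * sin(330) = -9.1763
z = 19 * cos(75) = 4.9176

(15.8938, -9.1763, 4.9176)


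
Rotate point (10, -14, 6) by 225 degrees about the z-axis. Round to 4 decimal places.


x' = 10*cos(225) - -14*sin(225) = -16.9706
y' = 10*sin(225) + -14*cos(225) = 2.8284
z' = 6

(-16.9706, 2.8284, 6)


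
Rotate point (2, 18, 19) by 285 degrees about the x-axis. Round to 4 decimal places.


x' = 2
y' = 18*cos(285) - 19*sin(285) = 23.0113
z' = 18*sin(285) + 19*cos(285) = -12.4691

(2, 23.0113, -12.4691)


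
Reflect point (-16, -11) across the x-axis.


Reflection across x-axis: (x, y) -> (x, -y)
(-16, -11) -> (-16, 11)

(-16, 11)


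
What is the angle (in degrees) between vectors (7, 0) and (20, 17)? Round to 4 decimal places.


dot = 7*20 + 0*17 = 140
|u| = 7, |v| = 26.2488
cos(angle) = 0.7619
angle = 40.3645 degrees

40.3645 degrees


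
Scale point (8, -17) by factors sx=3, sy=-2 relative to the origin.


Scaling: (x*sx, y*sy) = (8*3, -17*-2) = (24, 34)

(24, 34)


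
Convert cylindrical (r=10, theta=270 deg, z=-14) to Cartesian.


x = 10 * cos(270) = 0
y = 10 * sin(270) = -10
z = -14

(0, -10, -14)


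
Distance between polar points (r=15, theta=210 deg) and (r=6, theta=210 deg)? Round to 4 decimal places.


d = sqrt(r1^2 + r2^2 - 2*r1*r2*cos(t2-t1))
d = sqrt(15^2 + 6^2 - 2*15*6*cos(210-210)) = 9

9


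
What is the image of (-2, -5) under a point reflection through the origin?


Reflection through origin: (x, y) -> (-x, -y)
(-2, -5) -> (2, 5)

(2, 5)


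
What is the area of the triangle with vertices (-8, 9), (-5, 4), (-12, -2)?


Area = |x1(y2-y3) + x2(y3-y1) + x3(y1-y2)| / 2
= |-8*(4--2) + -5*(-2-9) + -12*(9-4)| / 2
= 26.5

26.5


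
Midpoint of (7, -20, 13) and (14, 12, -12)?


Midpoint = ((7+14)/2, (-20+12)/2, (13+-12)/2) = (10.5, -4, 0.5)

(10.5, -4, 0.5)


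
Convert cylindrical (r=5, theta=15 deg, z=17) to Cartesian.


x = 5 * cos(15) = 4.8296
y = 5 * sin(15) = 1.2941
z = 17

(4.8296, 1.2941, 17)


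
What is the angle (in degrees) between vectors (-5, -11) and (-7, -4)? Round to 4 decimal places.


dot = -5*-7 + -11*-4 = 79
|u| = 12.083, |v| = 8.0623
cos(angle) = 0.8109
angle = 35.8112 degrees

35.8112 degrees


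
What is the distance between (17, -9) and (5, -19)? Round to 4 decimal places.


d = sqrt((5-17)^2 + (-19--9)^2) = 15.6205

15.6205


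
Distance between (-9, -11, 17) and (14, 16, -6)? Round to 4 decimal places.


d = sqrt((14--9)^2 + (16--11)^2 + (-6-17)^2) = 42.2729

42.2729


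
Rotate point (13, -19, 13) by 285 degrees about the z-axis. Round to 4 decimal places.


x' = 13*cos(285) - -19*sin(285) = -14.9879
y' = 13*sin(285) + -19*cos(285) = -17.4746
z' = 13

(-14.9879, -17.4746, 13)


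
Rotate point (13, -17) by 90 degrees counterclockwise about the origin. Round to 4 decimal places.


x' = 13*cos(90) - -17*sin(90) = 17
y' = 13*sin(90) + -17*cos(90) = 13

(17, 13)


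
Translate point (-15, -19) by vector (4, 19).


Translation: (x+dx, y+dy) = (-15+4, -19+19) = (-11, 0)

(-11, 0)


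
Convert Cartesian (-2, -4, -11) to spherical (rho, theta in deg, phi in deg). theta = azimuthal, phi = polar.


rho = sqrt((-2)^2 + (-4)^2 + (-11)^2) = 11.8743
theta = atan2(-4, -2) = 243.4349 deg
phi = acos(-11/11.8743) = 157.8754 deg

rho = 11.8743, theta = 243.4349 deg, phi = 157.8754 deg


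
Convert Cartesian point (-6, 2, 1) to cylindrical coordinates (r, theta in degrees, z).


r = sqrt((-6)^2 + 2^2) = 6.3246
theta = atan2(2, -6) = 161.5651 deg
z = 1

r = 6.3246, theta = 161.5651 deg, z = 1


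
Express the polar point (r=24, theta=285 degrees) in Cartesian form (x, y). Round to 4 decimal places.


x = 24 * cos(285) = 6.2117
y = 24 * sin(285) = -23.1822

(6.2117, -23.1822)


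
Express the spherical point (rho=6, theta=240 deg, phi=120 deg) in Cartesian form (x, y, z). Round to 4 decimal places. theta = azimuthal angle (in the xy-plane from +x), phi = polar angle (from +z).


x = 6 * sin(120) * cos(240) = -2.5981
y = 6 * sin(120) * sin(240) = -4.5
z = 6 * cos(120) = -3

(-2.5981, -4.5, -3)


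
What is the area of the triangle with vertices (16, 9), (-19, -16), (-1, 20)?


Area = |x1(y2-y3) + x2(y3-y1) + x3(y1-y2)| / 2
= |16*(-16-20) + -19*(20-9) + -1*(9--16)| / 2
= 405

405


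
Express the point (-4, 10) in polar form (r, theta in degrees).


r = sqrt((-4)^2 + 10^2) = 10.7703
theta = atan2(10, -4) = 111.8014 degrees

r = 10.7703, theta = 111.8014 degrees


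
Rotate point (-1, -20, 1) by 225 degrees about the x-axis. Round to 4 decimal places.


x' = -1
y' = -20*cos(225) - 1*sin(225) = 14.8492
z' = -20*sin(225) + 1*cos(225) = 13.435

(-1, 14.8492, 13.435)


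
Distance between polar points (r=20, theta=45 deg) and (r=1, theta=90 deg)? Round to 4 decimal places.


d = sqrt(r1^2 + r2^2 - 2*r1*r2*cos(t2-t1))
d = sqrt(20^2 + 1^2 - 2*20*1*cos(90-45)) = 19.3058

19.3058


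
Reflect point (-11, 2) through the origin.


Reflection through origin: (x, y) -> (-x, -y)
(-11, 2) -> (11, -2)

(11, -2)


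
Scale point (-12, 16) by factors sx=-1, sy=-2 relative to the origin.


Scaling: (x*sx, y*sy) = (-12*-1, 16*-2) = (12, -32)

(12, -32)


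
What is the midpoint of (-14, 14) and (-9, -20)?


Midpoint = ((-14+-9)/2, (14+-20)/2) = (-11.5, -3)

(-11.5, -3)


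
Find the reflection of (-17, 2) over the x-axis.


Reflection across x-axis: (x, y) -> (x, -y)
(-17, 2) -> (-17, -2)

(-17, -2)


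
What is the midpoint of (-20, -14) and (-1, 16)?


Midpoint = ((-20+-1)/2, (-14+16)/2) = (-10.5, 1)

(-10.5, 1)


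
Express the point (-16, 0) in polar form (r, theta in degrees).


r = sqrt((-16)^2 + 0^2) = 16
theta = atan2(0, -16) = 180 degrees

r = 16, theta = 180 degrees


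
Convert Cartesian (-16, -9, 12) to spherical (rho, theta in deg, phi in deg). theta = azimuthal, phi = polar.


rho = sqrt((-16)^2 + (-9)^2 + 12^2) = 21.9317
theta = atan2(-9, -16) = 209.3578 deg
phi = acos(12/21.9317) = 56.8281 deg

rho = 21.9317, theta = 209.3578 deg, phi = 56.8281 deg


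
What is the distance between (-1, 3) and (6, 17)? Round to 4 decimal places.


d = sqrt((6--1)^2 + (17-3)^2) = 15.6525

15.6525


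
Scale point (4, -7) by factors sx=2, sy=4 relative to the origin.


Scaling: (x*sx, y*sy) = (4*2, -7*4) = (8, -28)

(8, -28)


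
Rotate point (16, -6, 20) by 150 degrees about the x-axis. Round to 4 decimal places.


x' = 16
y' = -6*cos(150) - 20*sin(150) = -4.8038
z' = -6*sin(150) + 20*cos(150) = -20.3205

(16, -4.8038, -20.3205)


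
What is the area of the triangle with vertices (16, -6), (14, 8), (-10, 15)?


Area = |x1(y2-y3) + x2(y3-y1) + x3(y1-y2)| / 2
= |16*(8-15) + 14*(15--6) + -10*(-6-8)| / 2
= 161

161


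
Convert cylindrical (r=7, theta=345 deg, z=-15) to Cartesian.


x = 7 * cos(345) = 6.7615
y = 7 * sin(345) = -1.8117
z = -15

(6.7615, -1.8117, -15)


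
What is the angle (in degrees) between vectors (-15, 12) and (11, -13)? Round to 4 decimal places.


dot = -15*11 + 12*-13 = -321
|u| = 19.2094, |v| = 17.0294
cos(angle) = -0.9813
angle = 168.8962 degrees

168.8962 degrees


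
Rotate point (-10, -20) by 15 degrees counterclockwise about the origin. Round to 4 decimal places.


x' = -10*cos(15) - -20*sin(15) = -4.4829
y' = -10*sin(15) + -20*cos(15) = -21.9067

(-4.4829, -21.9067)


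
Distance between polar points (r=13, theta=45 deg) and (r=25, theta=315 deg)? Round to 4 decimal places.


d = sqrt(r1^2 + r2^2 - 2*r1*r2*cos(t2-t1))
d = sqrt(13^2 + 25^2 - 2*13*25*cos(315-45)) = 28.178

28.178


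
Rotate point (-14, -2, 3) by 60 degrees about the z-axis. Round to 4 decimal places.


x' = -14*cos(60) - -2*sin(60) = -5.2679
y' = -14*sin(60) + -2*cos(60) = -13.1244
z' = 3

(-5.2679, -13.1244, 3)


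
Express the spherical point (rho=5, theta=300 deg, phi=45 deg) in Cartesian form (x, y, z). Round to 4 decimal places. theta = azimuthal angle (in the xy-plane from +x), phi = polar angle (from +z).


x = 5 * sin(45) * cos(300) = 1.7678
y = 5 * sin(45) * sin(300) = -3.0619
z = 5 * cos(45) = 3.5355

(1.7678, -3.0619, 3.5355)


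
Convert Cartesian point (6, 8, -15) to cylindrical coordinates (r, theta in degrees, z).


r = sqrt(6^2 + 8^2) = 10
theta = atan2(8, 6) = 53.1301 deg
z = -15

r = 10, theta = 53.1301 deg, z = -15


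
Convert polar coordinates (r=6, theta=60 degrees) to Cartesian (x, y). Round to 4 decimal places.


x = 6 * cos(60) = 3
y = 6 * sin(60) = 5.1962

(3, 5.1962)


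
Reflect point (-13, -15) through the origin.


Reflection through origin: (x, y) -> (-x, -y)
(-13, -15) -> (13, 15)

(13, 15)


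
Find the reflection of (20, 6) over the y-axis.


Reflection across y-axis: (x, y) -> (-x, y)
(20, 6) -> (-20, 6)

(-20, 6)


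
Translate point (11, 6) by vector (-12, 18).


Translation: (x+dx, y+dy) = (11+-12, 6+18) = (-1, 24)

(-1, 24)


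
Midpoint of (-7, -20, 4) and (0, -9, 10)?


Midpoint = ((-7+0)/2, (-20+-9)/2, (4+10)/2) = (-3.5, -14.5, 7)

(-3.5, -14.5, 7)


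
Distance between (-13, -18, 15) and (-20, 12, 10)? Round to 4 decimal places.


d = sqrt((-20--13)^2 + (12--18)^2 + (10-15)^2) = 31.209

31.209


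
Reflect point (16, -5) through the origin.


Reflection through origin: (x, y) -> (-x, -y)
(16, -5) -> (-16, 5)

(-16, 5)


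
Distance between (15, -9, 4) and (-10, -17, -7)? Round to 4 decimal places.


d = sqrt((-10-15)^2 + (-17--9)^2 + (-7-4)^2) = 28.4605

28.4605


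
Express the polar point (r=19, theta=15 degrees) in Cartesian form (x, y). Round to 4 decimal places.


x = 19 * cos(15) = 18.3526
y = 19 * sin(15) = 4.9176

(18.3526, 4.9176)


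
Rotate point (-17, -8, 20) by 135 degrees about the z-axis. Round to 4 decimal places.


x' = -17*cos(135) - -8*sin(135) = 17.6777
y' = -17*sin(135) + -8*cos(135) = -6.364
z' = 20

(17.6777, -6.364, 20)


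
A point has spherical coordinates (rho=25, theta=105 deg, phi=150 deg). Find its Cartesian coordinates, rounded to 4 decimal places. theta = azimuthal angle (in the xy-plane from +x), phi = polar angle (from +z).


x = 25 * sin(150) * cos(105) = -3.2352
y = 25 * sin(150) * sin(105) = 12.0741
z = 25 * cos(150) = -21.6506

(-3.2352, 12.0741, -21.6506)


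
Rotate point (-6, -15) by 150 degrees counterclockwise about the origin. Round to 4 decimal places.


x' = -6*cos(150) - -15*sin(150) = 12.6962
y' = -6*sin(150) + -15*cos(150) = 9.9904

(12.6962, 9.9904)


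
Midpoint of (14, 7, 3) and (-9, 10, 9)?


Midpoint = ((14+-9)/2, (7+10)/2, (3+9)/2) = (2.5, 8.5, 6)

(2.5, 8.5, 6)


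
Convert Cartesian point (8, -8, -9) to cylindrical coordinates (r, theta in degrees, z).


r = sqrt(8^2 + (-8)^2) = 11.3137
theta = atan2(-8, 8) = 315 deg
z = -9

r = 11.3137, theta = 315 deg, z = -9


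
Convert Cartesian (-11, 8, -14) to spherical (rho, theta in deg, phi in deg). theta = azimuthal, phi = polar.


rho = sqrt((-11)^2 + 8^2 + (-14)^2) = 19.5192
theta = atan2(8, -11) = 143.9726 deg
phi = acos(-14/19.5192) = 135.8272 deg

rho = 19.5192, theta = 143.9726 deg, phi = 135.8272 deg


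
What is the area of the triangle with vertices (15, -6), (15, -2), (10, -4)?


Area = |x1(y2-y3) + x2(y3-y1) + x3(y1-y2)| / 2
= |15*(-2--4) + 15*(-4--6) + 10*(-6--2)| / 2
= 10

10


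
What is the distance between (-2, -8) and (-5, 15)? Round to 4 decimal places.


d = sqrt((-5--2)^2 + (15--8)^2) = 23.1948

23.1948


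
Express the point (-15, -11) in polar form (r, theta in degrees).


r = sqrt((-15)^2 + (-11)^2) = 18.6011
theta = atan2(-11, -15) = 216.2538 degrees

r = 18.6011, theta = 216.2538 degrees


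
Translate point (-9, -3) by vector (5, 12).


Translation: (x+dx, y+dy) = (-9+5, -3+12) = (-4, 9)

(-4, 9)


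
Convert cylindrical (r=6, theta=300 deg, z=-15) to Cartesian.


x = 6 * cos(300) = 3
y = 6 * sin(300) = -5.1962
z = -15

(3, -5.1962, -15)


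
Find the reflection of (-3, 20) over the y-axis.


Reflection across y-axis: (x, y) -> (-x, y)
(-3, 20) -> (3, 20)

(3, 20)


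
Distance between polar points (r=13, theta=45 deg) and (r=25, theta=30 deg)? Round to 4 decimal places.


d = sqrt(r1^2 + r2^2 - 2*r1*r2*cos(t2-t1))
d = sqrt(13^2 + 25^2 - 2*13*25*cos(30-45)) = 12.8898

12.8898


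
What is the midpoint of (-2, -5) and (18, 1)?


Midpoint = ((-2+18)/2, (-5+1)/2) = (8, -2)

(8, -2)


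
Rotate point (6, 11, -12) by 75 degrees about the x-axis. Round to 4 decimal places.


x' = 6
y' = 11*cos(75) - -12*sin(75) = 14.4381
z' = 11*sin(75) + -12*cos(75) = 7.5194

(6, 14.4381, 7.5194)


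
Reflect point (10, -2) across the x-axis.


Reflection across x-axis: (x, y) -> (x, -y)
(10, -2) -> (10, 2)

(10, 2)


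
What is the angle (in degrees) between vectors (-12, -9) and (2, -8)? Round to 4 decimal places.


dot = -12*2 + -9*-8 = 48
|u| = 15, |v| = 8.2462
cos(angle) = 0.3881
angle = 67.1663 degrees

67.1663 degrees


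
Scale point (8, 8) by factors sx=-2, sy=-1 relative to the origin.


Scaling: (x*sx, y*sy) = (8*-2, 8*-1) = (-16, -8)

(-16, -8)


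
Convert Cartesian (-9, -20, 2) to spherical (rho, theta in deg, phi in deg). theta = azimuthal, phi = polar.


rho = sqrt((-9)^2 + (-20)^2 + 2^2) = 22.0227
theta = atan2(-20, -9) = 245.7723 deg
phi = acos(2/22.0227) = 84.7895 deg

rho = 22.0227, theta = 245.7723 deg, phi = 84.7895 deg


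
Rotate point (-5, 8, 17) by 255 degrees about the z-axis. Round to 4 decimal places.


x' = -5*cos(255) - 8*sin(255) = 9.0215
y' = -5*sin(255) + 8*cos(255) = 2.7591
z' = 17

(9.0215, 2.7591, 17)


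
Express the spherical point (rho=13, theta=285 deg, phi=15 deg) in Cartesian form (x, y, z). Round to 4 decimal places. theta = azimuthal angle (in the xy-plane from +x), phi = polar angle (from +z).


x = 13 * sin(15) * cos(285) = 0.8708
y = 13 * sin(15) * sin(285) = -3.25
z = 13 * cos(15) = 12.557

(0.8708, -3.25, 12.557)


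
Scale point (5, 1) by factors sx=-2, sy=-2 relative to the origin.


Scaling: (x*sx, y*sy) = (5*-2, 1*-2) = (-10, -2)

(-10, -2)


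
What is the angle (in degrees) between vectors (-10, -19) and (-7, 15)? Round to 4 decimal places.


dot = -10*-7 + -19*15 = -215
|u| = 21.4709, |v| = 16.5529
cos(angle) = -0.6049
angle = 127.2246 degrees

127.2246 degrees


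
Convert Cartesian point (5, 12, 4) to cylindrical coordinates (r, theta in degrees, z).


r = sqrt(5^2 + 12^2) = 13
theta = atan2(12, 5) = 67.3801 deg
z = 4

r = 13, theta = 67.3801 deg, z = 4


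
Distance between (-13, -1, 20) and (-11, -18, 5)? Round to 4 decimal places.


d = sqrt((-11--13)^2 + (-18--1)^2 + (5-20)^2) = 22.7596

22.7596


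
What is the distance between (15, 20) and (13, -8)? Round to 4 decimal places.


d = sqrt((13-15)^2 + (-8-20)^2) = 28.0713

28.0713


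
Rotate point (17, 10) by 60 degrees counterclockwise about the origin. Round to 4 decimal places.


x' = 17*cos(60) - 10*sin(60) = -0.1603
y' = 17*sin(60) + 10*cos(60) = 19.7224

(-0.1603, 19.7224)


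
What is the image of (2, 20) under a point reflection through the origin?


Reflection through origin: (x, y) -> (-x, -y)
(2, 20) -> (-2, -20)

(-2, -20)


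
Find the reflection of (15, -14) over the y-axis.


Reflection across y-axis: (x, y) -> (-x, y)
(15, -14) -> (-15, -14)

(-15, -14)


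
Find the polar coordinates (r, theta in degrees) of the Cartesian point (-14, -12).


r = sqrt((-14)^2 + (-12)^2) = 18.4391
theta = atan2(-12, -14) = 220.6013 degrees

r = 18.4391, theta = 220.6013 degrees


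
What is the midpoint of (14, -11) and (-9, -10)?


Midpoint = ((14+-9)/2, (-11+-10)/2) = (2.5, -10.5)

(2.5, -10.5)


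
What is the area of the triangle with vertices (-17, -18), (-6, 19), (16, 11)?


Area = |x1(y2-y3) + x2(y3-y1) + x3(y1-y2)| / 2
= |-17*(19-11) + -6*(11--18) + 16*(-18-19)| / 2
= 451

451


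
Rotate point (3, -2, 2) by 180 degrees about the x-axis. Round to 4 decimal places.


x' = 3
y' = -2*cos(180) - 2*sin(180) = 2
z' = -2*sin(180) + 2*cos(180) = -2

(3, 2, -2)


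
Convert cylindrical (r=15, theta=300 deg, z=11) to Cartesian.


x = 15 * cos(300) = 7.5
y = 15 * sin(300) = -12.9904
z = 11

(7.5, -12.9904, 11)


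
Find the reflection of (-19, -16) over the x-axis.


Reflection across x-axis: (x, y) -> (x, -y)
(-19, -16) -> (-19, 16)

(-19, 16)


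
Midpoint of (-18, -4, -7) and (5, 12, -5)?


Midpoint = ((-18+5)/2, (-4+12)/2, (-7+-5)/2) = (-6.5, 4, -6)

(-6.5, 4, -6)
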